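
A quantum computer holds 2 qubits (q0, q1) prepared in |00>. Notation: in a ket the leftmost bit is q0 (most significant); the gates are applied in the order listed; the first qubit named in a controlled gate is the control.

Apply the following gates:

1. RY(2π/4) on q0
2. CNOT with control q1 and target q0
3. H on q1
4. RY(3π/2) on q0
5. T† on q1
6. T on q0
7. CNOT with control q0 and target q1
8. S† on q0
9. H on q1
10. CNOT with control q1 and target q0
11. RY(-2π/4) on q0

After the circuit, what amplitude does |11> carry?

|11> carries amplitude sqrt(2)*(-1 - exp(3*I*pi/4))/4 in the final state.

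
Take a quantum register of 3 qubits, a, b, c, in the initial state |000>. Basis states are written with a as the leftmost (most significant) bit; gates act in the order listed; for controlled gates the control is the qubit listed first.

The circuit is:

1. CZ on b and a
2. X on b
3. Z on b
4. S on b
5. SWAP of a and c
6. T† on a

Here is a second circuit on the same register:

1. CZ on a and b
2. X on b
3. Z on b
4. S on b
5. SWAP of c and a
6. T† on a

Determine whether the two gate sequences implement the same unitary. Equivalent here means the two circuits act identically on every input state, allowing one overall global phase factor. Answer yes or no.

Yes: on every input state the two circuits agree up to one overall phase factor.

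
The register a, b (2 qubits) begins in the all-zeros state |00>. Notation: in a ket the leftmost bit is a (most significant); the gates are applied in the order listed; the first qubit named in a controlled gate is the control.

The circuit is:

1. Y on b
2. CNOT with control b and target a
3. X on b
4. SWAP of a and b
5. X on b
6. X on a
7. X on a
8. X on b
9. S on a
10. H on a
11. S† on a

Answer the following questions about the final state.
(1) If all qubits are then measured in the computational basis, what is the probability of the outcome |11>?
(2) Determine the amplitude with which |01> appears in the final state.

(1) Outcome |11> occurs with probability 1/2. Key observation: gates 5-8 undo each other exactly, leaving only the rest of the circuit to track.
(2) The amplitude on |01> is sqrt(2)*I/2.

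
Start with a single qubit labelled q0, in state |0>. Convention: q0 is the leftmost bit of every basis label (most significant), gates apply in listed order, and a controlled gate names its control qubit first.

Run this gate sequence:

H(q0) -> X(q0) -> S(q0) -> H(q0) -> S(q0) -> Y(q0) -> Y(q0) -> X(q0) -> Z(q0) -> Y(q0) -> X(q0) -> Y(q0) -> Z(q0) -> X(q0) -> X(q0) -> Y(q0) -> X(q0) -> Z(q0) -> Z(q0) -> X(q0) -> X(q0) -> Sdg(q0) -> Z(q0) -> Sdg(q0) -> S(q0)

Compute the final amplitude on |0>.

|0> carries amplitude -1/2 + I/2 in the final state.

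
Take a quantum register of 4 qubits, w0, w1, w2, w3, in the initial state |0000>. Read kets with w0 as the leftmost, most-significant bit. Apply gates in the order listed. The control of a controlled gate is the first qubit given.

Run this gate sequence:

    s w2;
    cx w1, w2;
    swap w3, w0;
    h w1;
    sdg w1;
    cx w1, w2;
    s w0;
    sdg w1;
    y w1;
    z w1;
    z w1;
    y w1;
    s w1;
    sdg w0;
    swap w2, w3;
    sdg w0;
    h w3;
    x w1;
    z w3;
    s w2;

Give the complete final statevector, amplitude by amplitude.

The resulting statevector has amplitude -I/2 on |0000>, -I/2 on |0001>, 1/2 on |0100>, -1/2 on |0101>, and 0 on every other basis state. Key observation: the block from step 7 through step 14 cancels to the identity and can be dropped.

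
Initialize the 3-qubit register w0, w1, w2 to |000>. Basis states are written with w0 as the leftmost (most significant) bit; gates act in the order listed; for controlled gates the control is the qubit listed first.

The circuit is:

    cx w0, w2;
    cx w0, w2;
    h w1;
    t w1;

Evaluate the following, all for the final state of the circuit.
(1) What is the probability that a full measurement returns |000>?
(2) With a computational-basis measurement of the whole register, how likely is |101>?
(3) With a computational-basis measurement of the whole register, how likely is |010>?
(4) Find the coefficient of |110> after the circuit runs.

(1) A full measurement returns |000> with probability 1/2.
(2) Outcome |101> occurs with probability 0.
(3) The probability of measuring |010> is 1/2.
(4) |110> carries amplitude 0 in the final state.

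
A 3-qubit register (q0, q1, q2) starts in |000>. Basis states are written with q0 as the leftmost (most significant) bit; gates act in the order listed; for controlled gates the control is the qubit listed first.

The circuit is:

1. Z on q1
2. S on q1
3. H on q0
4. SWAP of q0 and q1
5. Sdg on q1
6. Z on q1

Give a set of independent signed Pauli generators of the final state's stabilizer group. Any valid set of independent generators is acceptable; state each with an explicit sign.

The final state is stabilized by the group generated by +IYI, +ZII, +IIZ; other independent generating sets are equally valid.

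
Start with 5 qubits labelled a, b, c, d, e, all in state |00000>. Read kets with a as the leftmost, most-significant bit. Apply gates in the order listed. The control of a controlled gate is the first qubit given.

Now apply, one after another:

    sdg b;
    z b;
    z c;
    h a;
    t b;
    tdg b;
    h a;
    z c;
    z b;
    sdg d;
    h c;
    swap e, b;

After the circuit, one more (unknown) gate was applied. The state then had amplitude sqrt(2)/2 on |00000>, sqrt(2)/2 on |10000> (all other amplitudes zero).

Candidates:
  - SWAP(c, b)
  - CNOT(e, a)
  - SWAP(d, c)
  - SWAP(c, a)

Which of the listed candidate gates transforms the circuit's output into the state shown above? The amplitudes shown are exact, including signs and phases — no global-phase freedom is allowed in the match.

It was SWAP(c, a) that produced the state shown.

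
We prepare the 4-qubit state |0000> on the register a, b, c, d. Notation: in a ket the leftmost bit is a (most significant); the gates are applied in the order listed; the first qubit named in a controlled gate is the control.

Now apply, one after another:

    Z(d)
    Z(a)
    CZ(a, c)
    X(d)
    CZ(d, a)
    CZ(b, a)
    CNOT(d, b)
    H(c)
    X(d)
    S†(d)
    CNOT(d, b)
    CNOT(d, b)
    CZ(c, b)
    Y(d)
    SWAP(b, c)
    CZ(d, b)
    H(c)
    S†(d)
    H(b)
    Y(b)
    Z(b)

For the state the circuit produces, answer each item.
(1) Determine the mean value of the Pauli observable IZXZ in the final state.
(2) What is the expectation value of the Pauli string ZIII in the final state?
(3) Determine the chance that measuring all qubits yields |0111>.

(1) The expectation value of IZXZ is -1. Key observation: the block from step 11 through step 12 cancels to the identity and can be dropped.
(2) In the final state, ZIII has expectation 1.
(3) A full measurement returns |0111> with probability 1/2.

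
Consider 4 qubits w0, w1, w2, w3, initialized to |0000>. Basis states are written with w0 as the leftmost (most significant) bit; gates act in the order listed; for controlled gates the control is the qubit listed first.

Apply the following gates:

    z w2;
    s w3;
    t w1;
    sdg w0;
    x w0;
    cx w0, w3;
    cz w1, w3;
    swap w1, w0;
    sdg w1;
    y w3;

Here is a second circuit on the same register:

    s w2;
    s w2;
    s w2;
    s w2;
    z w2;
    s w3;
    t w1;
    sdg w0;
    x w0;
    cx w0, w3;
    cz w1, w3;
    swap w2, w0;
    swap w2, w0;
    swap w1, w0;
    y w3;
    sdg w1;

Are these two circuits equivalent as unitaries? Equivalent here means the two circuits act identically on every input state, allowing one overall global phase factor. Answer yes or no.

Yes, they are equivalent — the unitaries differ by at most a global phase.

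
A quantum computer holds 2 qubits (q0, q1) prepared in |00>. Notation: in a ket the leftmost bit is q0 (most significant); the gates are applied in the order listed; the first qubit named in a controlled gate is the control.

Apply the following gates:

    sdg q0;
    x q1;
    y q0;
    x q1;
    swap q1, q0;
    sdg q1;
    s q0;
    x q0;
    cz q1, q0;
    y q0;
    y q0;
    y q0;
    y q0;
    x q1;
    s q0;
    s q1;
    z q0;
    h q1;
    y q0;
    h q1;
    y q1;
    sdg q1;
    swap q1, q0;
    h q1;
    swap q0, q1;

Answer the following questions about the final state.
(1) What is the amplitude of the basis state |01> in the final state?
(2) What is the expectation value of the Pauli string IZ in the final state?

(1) The amplitude on |01> is sqrt(2)/2. Key observation: gates 10-13 undo each other exactly, leaving only the rest of the circuit to track.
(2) In the final state, IZ has expectation -1.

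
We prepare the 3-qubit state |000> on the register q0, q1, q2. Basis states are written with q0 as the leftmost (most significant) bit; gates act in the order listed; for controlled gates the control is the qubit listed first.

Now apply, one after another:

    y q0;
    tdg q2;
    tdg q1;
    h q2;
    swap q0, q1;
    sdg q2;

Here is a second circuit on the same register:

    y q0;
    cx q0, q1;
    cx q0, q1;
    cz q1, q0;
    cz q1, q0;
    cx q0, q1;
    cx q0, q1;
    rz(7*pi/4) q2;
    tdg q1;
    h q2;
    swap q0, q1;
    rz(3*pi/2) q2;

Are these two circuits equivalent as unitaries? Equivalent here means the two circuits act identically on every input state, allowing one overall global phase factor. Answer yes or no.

Yes: on every input state the two circuits agree up to one overall phase factor.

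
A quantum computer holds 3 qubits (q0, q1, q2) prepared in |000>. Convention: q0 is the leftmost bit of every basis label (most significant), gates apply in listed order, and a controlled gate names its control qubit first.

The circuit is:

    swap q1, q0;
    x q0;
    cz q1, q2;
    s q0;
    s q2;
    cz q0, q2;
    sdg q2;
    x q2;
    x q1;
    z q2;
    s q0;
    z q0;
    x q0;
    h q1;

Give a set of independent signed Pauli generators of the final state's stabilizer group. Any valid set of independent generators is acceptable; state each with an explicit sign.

One valid set of independent stabilizer generators is -IXI, +ZII, -IIZ (any independent generating set of the same group is equally correct).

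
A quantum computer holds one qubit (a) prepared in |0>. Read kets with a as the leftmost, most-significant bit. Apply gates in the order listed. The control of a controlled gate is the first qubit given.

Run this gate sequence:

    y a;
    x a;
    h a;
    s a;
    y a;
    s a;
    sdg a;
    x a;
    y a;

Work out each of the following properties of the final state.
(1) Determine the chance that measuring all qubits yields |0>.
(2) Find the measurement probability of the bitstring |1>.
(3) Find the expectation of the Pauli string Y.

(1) The probability of measuring |0> is 1/2.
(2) A full measurement returns |1> with probability 1/2.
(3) The observable Y averages to -1.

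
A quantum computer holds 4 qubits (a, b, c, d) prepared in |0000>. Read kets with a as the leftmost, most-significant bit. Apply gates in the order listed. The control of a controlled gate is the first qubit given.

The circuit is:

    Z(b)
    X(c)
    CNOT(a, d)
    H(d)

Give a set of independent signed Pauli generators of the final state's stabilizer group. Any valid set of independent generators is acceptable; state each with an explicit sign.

The final state is stabilized by the group generated by +IIIX, +ZIII, +IZII, -IIZI; other independent generating sets are equally valid.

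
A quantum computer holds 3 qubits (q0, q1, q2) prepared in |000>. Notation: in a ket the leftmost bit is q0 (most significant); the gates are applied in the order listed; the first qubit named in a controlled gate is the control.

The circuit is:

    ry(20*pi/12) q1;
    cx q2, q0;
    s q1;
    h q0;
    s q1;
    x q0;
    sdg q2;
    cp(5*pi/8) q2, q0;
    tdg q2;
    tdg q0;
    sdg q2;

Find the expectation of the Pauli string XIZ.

The observable XIZ averages to sqrt(2)/2.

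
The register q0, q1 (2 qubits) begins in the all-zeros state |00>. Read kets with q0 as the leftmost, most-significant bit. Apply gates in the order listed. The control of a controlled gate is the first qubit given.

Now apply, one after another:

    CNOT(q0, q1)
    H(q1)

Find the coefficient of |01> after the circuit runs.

The final state's coefficient on |01> equals sqrt(2)/2.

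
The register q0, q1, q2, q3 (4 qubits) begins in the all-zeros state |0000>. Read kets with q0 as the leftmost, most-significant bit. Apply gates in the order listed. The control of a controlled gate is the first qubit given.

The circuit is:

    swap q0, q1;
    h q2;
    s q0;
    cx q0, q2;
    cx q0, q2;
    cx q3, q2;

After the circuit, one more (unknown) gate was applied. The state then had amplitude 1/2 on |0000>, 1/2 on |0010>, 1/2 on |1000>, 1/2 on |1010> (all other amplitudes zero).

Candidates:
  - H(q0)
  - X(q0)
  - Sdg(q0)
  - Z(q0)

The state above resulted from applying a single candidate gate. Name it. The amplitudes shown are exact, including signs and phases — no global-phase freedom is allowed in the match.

The applied gate was H(q0). Key observation: steps 4-5 multiply out to the identity, so the circuit reduces to the remaining gates.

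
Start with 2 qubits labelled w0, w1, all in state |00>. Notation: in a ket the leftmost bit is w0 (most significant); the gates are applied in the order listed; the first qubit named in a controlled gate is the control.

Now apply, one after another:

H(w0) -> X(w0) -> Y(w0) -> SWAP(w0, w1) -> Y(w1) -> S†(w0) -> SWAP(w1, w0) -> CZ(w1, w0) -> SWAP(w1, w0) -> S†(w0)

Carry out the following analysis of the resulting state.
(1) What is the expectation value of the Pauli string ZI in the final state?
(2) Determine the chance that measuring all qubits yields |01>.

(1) The observable ZI averages to 1.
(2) A full measurement returns |01> with probability 1/2.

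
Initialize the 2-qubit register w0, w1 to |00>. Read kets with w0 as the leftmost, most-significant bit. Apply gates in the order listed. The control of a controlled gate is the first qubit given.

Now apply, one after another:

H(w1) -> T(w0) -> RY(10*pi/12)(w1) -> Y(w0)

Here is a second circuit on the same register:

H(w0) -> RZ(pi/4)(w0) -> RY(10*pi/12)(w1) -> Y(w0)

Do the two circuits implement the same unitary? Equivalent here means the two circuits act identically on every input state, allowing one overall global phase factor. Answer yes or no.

No, they are not equivalent — no single phase factor reconciles the two unitaries.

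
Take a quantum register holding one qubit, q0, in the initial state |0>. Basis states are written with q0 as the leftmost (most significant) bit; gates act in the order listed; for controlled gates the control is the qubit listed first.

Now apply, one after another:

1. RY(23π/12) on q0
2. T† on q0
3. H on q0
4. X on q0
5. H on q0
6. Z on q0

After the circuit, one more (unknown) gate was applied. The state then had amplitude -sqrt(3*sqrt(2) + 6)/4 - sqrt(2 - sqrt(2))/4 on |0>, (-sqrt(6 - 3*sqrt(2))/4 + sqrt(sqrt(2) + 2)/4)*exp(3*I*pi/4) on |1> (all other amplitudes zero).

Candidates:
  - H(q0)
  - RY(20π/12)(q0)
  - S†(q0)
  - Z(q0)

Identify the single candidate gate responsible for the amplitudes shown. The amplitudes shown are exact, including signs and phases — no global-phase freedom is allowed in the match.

The unique candidate consistent with the amplitudes is Z(q0). Key observation: steps 3-6 multiply out to the identity, so the circuit reduces to the remaining gates.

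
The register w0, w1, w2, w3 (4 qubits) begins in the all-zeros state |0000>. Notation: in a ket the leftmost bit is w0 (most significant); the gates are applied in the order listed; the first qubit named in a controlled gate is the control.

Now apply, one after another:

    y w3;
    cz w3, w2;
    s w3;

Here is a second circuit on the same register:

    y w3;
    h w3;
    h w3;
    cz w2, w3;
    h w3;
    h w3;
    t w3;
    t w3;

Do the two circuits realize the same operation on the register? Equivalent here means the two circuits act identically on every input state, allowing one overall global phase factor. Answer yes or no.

Yes, they are equivalent — the unitaries differ by at most a global phase.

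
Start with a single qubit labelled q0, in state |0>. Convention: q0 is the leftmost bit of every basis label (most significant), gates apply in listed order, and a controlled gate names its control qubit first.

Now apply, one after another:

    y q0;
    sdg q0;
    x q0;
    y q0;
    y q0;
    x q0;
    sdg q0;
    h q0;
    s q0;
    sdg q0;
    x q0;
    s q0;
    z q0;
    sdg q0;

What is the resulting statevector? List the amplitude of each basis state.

The final amplitudes are sqrt(2)*I/2 on |0>, sqrt(2)*I/2 on |1>.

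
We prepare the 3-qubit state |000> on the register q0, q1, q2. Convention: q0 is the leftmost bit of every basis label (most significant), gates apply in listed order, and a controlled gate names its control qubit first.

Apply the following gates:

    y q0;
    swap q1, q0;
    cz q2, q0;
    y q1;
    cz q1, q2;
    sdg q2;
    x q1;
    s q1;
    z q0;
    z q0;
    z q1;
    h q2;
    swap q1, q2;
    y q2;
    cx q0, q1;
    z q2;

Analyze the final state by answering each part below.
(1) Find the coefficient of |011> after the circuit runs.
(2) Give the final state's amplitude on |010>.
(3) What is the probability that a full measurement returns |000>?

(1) |011> carries amplitude 0 in the final state.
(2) The final state's coefficient on |010> equals -sqrt(2)/2.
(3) Outcome |000> occurs with probability 1/2.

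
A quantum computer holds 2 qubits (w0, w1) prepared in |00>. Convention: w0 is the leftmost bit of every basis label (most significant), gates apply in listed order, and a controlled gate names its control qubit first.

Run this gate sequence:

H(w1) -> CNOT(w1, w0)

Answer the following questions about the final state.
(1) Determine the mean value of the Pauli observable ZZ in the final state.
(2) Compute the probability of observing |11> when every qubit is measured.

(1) The expectation value of ZZ is 1.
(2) The probability of measuring |11> is 1/2.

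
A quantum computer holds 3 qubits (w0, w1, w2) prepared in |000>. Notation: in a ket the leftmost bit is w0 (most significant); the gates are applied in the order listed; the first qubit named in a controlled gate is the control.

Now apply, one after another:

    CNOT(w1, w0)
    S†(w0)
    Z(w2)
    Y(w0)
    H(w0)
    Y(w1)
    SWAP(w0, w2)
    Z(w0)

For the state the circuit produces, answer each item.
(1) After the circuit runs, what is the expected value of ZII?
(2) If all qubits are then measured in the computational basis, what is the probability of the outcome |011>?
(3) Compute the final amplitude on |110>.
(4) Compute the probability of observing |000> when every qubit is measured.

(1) In the final state, ZII has expectation 1.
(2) A full measurement returns |011> with probability 1/2.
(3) The final state's coefficient on |110> equals 0.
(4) A full measurement returns |000> with probability 0.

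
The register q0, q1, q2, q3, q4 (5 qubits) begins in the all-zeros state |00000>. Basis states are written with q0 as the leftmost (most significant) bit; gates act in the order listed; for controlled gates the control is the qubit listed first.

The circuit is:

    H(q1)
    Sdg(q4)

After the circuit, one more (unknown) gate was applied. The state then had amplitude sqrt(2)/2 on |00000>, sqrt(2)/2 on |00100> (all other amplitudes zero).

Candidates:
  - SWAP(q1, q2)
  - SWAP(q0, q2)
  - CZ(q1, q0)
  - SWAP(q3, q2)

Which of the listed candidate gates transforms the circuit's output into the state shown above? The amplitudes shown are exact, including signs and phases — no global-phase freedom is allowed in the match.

The applied gate was SWAP(q1, q2).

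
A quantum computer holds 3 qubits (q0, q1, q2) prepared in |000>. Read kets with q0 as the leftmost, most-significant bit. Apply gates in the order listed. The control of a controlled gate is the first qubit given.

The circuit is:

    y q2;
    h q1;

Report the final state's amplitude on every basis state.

After the circuit, the state carries amplitude sqrt(2)*I/2 on |001>, sqrt(2)*I/2 on |011>, and 0 on every other basis state.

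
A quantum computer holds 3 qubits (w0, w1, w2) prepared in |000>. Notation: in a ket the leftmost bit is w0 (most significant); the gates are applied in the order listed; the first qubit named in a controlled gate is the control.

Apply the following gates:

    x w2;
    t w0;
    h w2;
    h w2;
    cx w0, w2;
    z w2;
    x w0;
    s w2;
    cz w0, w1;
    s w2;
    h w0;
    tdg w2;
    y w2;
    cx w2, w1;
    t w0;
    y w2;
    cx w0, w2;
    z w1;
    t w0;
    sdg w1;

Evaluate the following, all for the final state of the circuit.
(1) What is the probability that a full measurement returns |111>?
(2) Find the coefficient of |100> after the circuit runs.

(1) A full measurement returns |111> with probability 0.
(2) The final state's coefficient on |100> equals -sqrt(2)*exp(I*pi/4)/2.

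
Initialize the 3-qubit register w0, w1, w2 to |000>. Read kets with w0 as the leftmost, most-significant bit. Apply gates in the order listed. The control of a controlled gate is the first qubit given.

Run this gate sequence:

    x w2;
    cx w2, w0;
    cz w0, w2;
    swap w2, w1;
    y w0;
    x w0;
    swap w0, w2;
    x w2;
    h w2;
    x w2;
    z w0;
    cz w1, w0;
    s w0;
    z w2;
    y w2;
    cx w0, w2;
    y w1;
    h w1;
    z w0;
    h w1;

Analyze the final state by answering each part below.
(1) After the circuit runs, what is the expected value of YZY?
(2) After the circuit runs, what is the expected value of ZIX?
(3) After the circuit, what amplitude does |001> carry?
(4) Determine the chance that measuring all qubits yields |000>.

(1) The expectation value of YZY is 0.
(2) The expectation value of ZIX is 1.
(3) The final state's coefficient on |001> equals sqrt(2)*I/2.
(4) A full measurement returns |000> with probability 1/2.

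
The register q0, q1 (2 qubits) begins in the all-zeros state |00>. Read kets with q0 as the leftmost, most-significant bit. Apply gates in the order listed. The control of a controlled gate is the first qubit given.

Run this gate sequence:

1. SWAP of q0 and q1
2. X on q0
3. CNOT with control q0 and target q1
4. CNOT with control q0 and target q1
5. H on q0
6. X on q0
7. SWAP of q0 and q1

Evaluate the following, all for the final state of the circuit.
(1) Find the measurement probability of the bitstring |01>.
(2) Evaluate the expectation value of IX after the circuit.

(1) A full measurement returns |01> with probability 1/2.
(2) The expectation value of IX is -1.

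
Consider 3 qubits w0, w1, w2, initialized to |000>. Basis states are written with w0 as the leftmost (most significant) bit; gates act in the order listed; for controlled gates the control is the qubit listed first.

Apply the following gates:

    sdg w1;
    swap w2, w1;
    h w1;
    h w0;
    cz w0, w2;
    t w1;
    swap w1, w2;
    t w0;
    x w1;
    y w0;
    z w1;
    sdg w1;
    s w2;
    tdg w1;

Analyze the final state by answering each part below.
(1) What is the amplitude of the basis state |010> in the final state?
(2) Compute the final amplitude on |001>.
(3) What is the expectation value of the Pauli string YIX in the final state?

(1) The amplitude on |010> is 1/2.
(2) The final state's coefficient on |001> equals 0.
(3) The expectation value of YIX is -1/2.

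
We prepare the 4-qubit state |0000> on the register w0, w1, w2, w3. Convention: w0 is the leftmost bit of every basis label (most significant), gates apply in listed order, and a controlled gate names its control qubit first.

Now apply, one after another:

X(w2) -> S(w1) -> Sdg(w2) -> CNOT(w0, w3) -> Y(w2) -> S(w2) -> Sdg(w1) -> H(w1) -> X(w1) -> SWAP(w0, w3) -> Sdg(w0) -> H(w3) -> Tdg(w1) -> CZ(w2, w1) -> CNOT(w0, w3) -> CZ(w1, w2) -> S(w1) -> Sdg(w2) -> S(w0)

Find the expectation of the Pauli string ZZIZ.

The observable ZZIZ averages to 0.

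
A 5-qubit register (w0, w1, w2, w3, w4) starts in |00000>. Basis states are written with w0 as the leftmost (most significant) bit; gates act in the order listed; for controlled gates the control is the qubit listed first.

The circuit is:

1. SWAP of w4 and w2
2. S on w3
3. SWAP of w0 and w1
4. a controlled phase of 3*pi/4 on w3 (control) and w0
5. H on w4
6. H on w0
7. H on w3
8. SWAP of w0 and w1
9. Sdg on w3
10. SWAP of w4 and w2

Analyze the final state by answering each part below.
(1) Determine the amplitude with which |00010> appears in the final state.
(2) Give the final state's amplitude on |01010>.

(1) The final state's coefficient on |00010> equals -sqrt(2)*I/4.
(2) The final state's coefficient on |01010> equals -sqrt(2)*I/4.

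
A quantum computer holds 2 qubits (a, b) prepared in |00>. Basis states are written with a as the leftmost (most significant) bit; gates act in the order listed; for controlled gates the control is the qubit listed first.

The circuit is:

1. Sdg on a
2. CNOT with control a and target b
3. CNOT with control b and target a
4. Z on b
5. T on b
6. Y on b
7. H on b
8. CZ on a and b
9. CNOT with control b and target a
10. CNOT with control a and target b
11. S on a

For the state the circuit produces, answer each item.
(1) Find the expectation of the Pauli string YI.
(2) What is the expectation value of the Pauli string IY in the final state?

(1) The observable YI averages to -1.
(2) In the final state, IY has expectation 0.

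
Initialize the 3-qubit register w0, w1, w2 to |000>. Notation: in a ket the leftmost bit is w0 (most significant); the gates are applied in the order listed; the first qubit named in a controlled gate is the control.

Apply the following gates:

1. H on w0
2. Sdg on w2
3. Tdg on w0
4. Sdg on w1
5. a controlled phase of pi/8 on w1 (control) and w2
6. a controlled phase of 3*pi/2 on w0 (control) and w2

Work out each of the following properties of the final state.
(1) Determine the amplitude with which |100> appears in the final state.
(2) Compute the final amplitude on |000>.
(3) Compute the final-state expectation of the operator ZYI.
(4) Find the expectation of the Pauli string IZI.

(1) The amplitude on |100> is -sqrt(2)*exp(3*I*pi/4)/2.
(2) |000> carries amplitude sqrt(2)/2 in the final state.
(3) The observable ZYI averages to 0.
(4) In the final state, IZI has expectation 1.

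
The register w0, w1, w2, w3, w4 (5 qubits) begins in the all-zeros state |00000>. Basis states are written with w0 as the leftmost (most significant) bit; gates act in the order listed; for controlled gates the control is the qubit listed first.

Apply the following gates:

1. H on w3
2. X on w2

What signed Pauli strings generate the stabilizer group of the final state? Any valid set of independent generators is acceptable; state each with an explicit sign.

The stabilizer group can be generated by +IIIXI, +ZIIII, +IZIII, -IIZII, +IIIIZ, among other valid generating sets.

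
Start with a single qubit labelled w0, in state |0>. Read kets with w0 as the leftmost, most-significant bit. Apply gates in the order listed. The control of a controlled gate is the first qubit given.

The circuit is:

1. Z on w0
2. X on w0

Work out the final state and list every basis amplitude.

After the circuit, the state carries amplitude 0 on |0>, 1 on |1>.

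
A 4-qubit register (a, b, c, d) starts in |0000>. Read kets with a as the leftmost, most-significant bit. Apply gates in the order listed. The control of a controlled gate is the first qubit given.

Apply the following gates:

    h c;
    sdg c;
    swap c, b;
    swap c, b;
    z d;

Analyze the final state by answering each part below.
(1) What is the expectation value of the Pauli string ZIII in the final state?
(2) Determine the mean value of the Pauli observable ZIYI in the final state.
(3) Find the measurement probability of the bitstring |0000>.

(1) The observable ZIII averages to 1. Key observation: the block from step 3 through step 4 cancels to the identity and can be dropped.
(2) The observable ZIYI averages to -1.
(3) A full measurement returns |0000> with probability 1/2.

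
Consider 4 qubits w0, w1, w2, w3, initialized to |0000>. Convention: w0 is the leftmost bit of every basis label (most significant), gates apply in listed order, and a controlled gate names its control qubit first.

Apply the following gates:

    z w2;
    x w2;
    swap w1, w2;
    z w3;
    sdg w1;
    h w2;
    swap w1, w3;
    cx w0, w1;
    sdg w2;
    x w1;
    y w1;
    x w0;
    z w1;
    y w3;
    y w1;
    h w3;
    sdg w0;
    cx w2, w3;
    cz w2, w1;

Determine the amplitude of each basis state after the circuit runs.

After the circuit, the state carries amplitude I/2 on |1100>, I/2 on |1101>, -1/2 on |1110>, -1/2 on |1111>, and 0 on every other basis state.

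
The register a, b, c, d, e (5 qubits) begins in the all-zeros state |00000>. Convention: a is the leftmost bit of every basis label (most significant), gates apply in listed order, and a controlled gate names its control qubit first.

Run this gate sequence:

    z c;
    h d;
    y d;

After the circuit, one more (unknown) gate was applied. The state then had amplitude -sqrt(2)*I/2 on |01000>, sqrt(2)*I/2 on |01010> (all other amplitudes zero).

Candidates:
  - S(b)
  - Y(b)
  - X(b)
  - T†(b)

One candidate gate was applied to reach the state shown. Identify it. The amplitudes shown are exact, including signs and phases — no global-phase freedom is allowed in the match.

It was X(b) that produced the state shown.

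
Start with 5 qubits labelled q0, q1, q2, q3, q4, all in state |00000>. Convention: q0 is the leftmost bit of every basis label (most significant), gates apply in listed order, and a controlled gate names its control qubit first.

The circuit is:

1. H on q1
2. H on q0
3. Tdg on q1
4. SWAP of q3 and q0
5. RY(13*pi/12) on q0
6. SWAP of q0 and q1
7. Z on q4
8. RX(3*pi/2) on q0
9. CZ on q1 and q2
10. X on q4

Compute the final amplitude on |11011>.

|11011> carries amplitude -I*sqrt(6*sqrt(2) + 12)/16 - I*sqrt(4 - 2*sqrt(2))/16 + sqrt(4 - 2*sqrt(2))*exp(3*I*pi/4)/16 + sqrt(6*sqrt(2) + 12)*exp(3*I*pi/4)/16 in the final state.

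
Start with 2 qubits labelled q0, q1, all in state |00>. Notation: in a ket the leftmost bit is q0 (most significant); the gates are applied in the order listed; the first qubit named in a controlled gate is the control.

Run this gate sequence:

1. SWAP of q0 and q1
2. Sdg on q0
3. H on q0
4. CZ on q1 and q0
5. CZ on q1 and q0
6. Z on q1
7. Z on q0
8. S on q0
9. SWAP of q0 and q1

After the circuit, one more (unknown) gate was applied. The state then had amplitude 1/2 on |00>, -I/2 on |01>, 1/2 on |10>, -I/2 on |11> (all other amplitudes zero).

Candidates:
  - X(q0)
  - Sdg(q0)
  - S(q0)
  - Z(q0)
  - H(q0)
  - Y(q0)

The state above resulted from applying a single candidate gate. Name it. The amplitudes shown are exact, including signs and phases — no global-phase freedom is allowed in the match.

The unique candidate consistent with the amplitudes is H(q0).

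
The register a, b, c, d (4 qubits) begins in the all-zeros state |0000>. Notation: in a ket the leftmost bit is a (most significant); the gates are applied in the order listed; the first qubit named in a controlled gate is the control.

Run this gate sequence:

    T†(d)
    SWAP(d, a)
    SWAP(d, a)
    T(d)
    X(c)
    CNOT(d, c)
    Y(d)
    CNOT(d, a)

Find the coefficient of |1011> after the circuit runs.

The final state's coefficient on |1011> equals I. Key observation: steps 1-4 multiply out to the identity, so the circuit reduces to the remaining gates.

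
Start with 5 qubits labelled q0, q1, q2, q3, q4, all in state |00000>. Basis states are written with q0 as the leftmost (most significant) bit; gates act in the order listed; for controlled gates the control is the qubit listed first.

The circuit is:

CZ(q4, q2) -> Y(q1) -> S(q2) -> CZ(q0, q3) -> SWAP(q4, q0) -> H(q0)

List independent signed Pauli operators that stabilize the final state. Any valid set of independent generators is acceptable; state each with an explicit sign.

The stabilizer group can be generated by +XIIII, -IZIII, +IIZII, +IIIZI, +IIIIZ, among other valid generating sets.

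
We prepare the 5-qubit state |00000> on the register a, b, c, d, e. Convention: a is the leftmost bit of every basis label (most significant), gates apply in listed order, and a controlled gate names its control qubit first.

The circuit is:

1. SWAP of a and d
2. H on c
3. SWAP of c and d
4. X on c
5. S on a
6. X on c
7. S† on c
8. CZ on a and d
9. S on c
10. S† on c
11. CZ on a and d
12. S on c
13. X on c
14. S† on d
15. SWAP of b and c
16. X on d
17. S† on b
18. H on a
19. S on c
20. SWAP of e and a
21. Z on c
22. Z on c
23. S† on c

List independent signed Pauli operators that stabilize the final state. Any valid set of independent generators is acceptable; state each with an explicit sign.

The final state is stabilized by the group generated by +IIIYI, +IIIIX, +ZIIII, -IZIII, +IIZII; other independent generating sets are equally valid. Key observation: steps 6-13 multiply out to the identity, so the circuit reduces to the remaining gates.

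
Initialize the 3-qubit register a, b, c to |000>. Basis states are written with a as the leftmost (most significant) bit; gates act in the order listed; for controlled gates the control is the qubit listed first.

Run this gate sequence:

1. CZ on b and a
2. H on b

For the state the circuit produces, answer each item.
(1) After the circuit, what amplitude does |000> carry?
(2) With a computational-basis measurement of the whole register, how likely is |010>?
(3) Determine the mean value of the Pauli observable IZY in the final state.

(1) The amplitude on |000> is sqrt(2)/2.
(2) Outcome |010> occurs with probability 1/2.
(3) The expectation value of IZY is 0.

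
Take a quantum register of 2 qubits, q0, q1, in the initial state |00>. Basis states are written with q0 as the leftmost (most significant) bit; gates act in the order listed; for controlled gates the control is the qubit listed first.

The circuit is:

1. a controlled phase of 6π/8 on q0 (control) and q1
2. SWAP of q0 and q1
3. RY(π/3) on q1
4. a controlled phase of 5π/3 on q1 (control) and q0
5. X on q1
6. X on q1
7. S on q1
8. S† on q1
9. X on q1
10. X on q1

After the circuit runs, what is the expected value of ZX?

The observable ZX averages to sqrt(3)/2. Key observation: gates 5-10 undo each other exactly, leaving only the rest of the circuit to track.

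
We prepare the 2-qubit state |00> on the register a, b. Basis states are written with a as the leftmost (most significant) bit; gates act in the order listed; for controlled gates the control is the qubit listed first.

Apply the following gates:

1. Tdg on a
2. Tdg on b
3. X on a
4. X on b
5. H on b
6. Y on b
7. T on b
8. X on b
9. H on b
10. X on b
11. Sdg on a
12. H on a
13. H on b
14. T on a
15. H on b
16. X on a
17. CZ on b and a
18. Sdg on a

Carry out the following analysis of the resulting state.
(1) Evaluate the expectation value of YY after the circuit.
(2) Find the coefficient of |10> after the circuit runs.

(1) In the final state, YY has expectation 0.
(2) The amplitude on |10> is sqrt(2)*(-exp(3*I*pi/4) + I)/4.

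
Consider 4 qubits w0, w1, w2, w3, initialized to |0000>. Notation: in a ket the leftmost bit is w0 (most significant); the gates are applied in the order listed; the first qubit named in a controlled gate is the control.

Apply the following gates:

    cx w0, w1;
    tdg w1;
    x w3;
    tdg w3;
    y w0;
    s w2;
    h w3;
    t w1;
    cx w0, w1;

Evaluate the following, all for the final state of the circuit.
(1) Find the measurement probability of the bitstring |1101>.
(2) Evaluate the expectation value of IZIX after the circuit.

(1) The probability of measuring |1101> is 1/2.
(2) The expectation value of IZIX is 1.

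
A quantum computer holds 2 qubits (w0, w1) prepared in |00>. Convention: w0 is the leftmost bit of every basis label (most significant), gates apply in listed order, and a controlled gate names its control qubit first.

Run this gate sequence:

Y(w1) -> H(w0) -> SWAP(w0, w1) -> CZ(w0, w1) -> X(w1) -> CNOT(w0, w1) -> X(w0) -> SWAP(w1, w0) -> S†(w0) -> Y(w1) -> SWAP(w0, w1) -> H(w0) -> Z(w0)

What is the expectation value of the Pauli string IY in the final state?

The expectation value of IY is 1.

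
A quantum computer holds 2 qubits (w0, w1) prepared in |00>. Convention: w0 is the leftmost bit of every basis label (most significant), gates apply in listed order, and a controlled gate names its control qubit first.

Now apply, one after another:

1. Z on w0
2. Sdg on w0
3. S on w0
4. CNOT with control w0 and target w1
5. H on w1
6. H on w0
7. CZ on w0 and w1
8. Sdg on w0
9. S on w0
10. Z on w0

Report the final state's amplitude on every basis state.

The resulting statevector has amplitude 1/2 on |00>, 1/2 on |01>, -1/2 on |10>, 1/2 on |11>.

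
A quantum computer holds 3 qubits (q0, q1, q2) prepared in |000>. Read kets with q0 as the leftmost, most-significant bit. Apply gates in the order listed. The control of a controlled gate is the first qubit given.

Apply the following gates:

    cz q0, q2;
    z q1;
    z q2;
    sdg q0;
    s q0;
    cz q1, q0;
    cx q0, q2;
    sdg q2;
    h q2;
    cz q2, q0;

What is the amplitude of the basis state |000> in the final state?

|000> carries amplitude sqrt(2)/2 in the final state.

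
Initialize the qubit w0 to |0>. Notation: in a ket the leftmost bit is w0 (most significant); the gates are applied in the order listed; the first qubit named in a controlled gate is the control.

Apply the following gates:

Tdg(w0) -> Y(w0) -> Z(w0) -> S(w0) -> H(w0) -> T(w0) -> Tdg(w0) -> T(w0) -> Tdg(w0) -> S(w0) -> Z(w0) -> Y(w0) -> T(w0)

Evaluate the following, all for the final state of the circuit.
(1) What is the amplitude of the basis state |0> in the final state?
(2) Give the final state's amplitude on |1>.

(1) The final state's coefficient on |0> equals sqrt(2)/2. Key observation: steps 6-9 multiply out to the identity, so the circuit reduces to the remaining gates.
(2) The amplitude on |1> is sqrt(2)*exp(3*I*pi/4)/2.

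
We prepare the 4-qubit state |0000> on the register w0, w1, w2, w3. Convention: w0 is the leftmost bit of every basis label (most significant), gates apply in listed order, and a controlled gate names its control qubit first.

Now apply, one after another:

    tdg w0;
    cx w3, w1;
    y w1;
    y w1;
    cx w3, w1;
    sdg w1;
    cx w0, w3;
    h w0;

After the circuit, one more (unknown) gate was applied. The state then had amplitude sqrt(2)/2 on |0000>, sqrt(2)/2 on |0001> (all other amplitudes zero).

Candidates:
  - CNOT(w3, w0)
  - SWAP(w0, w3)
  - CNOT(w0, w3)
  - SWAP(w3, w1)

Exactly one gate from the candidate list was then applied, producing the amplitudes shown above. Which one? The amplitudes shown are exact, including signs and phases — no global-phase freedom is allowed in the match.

The unique candidate consistent with the amplitudes is SWAP(w0, w3).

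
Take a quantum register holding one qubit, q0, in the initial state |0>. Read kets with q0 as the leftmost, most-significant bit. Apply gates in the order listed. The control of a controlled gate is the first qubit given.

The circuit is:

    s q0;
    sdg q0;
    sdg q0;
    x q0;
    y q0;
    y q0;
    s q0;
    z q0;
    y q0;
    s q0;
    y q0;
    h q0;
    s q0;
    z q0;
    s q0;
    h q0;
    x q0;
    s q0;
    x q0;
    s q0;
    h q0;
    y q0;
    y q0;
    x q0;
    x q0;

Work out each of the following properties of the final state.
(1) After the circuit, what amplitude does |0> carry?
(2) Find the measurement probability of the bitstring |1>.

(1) The final state's coefficient on |0> equals sqrt(2)/2.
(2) The probability of measuring |1> is 1/2.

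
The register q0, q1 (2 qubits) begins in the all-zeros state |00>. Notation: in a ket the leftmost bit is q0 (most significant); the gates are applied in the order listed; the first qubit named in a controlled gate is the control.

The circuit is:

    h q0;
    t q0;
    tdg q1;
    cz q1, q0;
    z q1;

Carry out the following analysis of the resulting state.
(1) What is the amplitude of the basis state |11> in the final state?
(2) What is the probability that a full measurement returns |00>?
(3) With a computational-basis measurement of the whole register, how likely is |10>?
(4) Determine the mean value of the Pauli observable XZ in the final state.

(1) The final state's coefficient on |11> equals 0.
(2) A full measurement returns |00> with probability 1/2.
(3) A full measurement returns |10> with probability 1/2.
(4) In the final state, XZ has expectation sqrt(2)/2.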